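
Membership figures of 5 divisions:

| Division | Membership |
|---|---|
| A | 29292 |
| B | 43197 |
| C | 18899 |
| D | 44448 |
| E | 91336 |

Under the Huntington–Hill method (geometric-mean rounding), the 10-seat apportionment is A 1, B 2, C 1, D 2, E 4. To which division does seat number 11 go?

Priority for the next seat is population ÷ (√(s·(s+1))).
Priorities: A 20712.572, B 17635.101, C 13363.611, D 18145.820, E 20423.350.
Highest priority: A.

A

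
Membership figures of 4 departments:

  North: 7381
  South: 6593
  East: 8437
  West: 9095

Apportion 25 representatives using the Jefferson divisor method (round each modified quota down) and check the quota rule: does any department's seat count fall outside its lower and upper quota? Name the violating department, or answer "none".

Standard quotas: North 5.857, South 5.232, East 6.695, West 7.217.
Jefferson allocation: North 6, South 5, East 7, West 7.
Every allocation lies between the lower and upper quota.

none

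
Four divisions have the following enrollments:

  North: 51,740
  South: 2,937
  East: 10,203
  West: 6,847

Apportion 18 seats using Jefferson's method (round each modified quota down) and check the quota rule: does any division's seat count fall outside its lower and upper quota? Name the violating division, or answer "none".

Standard quotas: North 12.984, South 0.737, East 2.560, West 1.718.
Jefferson allocation: North 15, South 0, East 2, West 1.
North has quota 12.984 (lower 12, upper 13) but receives 15 — outside the quota interval.

North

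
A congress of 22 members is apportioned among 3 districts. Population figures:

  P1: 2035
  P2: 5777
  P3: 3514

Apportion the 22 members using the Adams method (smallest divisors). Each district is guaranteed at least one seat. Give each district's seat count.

Standard divisor 11326/22 ≈ 514.818; standard quotas: P1 3.953, P2 11.221, P3 6.826.
Rounding up gives 4, 12, 7 = 23 seats, so the divisor must be adjusted.
With modified divisor 550: modified quotas P1 3.700, P2 10.504, P3 6.389.
Rounding up: P1 4, P2 11, P3 7 (total 22).

P1 4; P2 11; P3 7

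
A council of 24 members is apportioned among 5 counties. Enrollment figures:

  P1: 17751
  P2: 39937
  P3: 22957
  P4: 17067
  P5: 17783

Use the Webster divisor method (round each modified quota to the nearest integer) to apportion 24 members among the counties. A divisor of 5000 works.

P1=4; P2=8; P3=5; P4=3; P5=4

With modified divisor 5000: modified quotas P1 3.550, P2 7.987, P3 4.591, P4 3.413, P5 3.557.
Rounding to the nearest integer: P1 4, P2 8, P3 5, P4 3, P5 4 (total 24).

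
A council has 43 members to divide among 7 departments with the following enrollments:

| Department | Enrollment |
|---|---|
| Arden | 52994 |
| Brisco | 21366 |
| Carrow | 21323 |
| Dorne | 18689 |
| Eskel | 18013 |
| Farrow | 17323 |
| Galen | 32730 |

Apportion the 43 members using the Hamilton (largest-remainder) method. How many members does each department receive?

The standard divisor is 182438/43 ≈ 4242.744.
Standard quotas: Arden 12.4905, Brisco 5.0359, Carrow 5.0258, Dorne 4.4049, Eskel 4.2456, Farrow 4.0830, Galen 7.7143.
Lower quotas: Arden 12, Brisco 5, Carrow 5, Dorne 4, Eskel 4, Farrow 4, Galen 7 (sum 41, leaving 2 seats).
Remainders in descending order: Galen 0.7143, Arden 0.4905, Dorne 0.4049, Eskel 0.2456, Farrow 0.0830, Brisco 0.0359, Carrow 0.0258.
Largest remainders: Galen, Arden receive the extra seats.

Arden 13, Brisco 5, Carrow 5, Dorne 4, Eskel 4, Farrow 4, Galen 8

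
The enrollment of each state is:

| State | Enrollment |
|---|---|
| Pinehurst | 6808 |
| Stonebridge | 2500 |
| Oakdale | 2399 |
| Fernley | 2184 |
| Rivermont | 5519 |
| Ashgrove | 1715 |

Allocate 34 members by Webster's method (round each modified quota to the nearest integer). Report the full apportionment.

Standard divisor 21125/34 ≈ 621.324; standard quotas: Pinehurst 10.957, Stonebridge 4.024, Oakdale 3.861, Fernley 3.515, Rivermont 8.883, Ashgrove 2.760.
Rounding to the nearest integer gives 11, 4, 4, 4, 9, 3 = 35 seats, so the divisor must be adjusted.
With modified divisor 640: modified quotas Pinehurst 10.637, Stonebridge 3.906, Oakdale 3.748, Fernley 3.413, Rivermont 8.623, Ashgrove 2.680.
Rounding to the nearest integer: Pinehurst 11, Stonebridge 4, Oakdale 4, Fernley 3, Rivermont 9, Ashgrove 3 (total 34).

Pinehurst: 11; Stonebridge: 4; Oakdale: 4; Fernley: 3; Rivermont: 9; Ashgrove: 3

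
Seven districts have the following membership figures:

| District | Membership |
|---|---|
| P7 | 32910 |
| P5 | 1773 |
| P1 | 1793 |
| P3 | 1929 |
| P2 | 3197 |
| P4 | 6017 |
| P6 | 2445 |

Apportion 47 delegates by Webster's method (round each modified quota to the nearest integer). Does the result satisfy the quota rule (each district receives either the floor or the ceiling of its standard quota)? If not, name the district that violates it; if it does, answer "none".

Standard quotas: P7 30.896, P5 1.664, P1 1.683, P3 1.811, P2 3.001, P4 5.649, P6 2.295.
Webster allocation: P7 30, P5 2, P1 2, P3 2, P2 3, P4 6, P6 2.
Every allocation lies between the lower and upper quota.

none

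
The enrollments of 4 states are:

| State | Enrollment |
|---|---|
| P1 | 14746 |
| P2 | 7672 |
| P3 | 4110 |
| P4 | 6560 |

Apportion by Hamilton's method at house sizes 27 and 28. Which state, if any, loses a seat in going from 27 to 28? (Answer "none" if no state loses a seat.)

P3

At 27 seats: P1 12, P2 6, P3 4, P4 5.
At 28 seats: P1 12, P2 7, P3 3, P4 6.
P3 drops from 4 to 3.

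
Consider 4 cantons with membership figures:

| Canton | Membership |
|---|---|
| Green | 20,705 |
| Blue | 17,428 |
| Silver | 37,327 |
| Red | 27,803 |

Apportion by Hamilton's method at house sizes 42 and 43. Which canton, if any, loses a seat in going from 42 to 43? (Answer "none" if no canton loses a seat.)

At 42 seats: Green 9, Blue 7, Silver 15, Red 11.
At 43 seats: Green 9, Blue 7, Silver 15, Red 12.
No canton's allocation decreased.

none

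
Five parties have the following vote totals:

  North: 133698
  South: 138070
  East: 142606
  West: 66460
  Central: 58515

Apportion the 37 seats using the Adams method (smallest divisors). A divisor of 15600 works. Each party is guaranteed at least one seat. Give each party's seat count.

North 9; South 9; East 10; West 5; Central 4

With modified divisor 15600: modified quotas North 8.570, South 8.851, East 9.141, West 4.260, Central 3.751.
Rounding up: North 9, South 9, East 10, West 5, Central 4 (total 37).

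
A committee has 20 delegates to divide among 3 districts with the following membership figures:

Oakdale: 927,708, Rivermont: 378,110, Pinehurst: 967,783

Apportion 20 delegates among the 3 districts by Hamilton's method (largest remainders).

The standard divisor is 2273601/20 ≈ 113680.05.
Standard quotas: Oakdale 8.1607, Rivermont 3.3261, Pinehurst 8.5132.
Lower quotas: Oakdale 8, Rivermont 3, Pinehurst 8 (sum 19, leaving 1 seat).
Remainders in descending order: Pinehurst 0.5132, Rivermont 0.3261, Oakdale 0.1607.
Largest remainder: Pinehurst receives the extra seat.

Oakdale=8; Rivermont=3; Pinehurst=9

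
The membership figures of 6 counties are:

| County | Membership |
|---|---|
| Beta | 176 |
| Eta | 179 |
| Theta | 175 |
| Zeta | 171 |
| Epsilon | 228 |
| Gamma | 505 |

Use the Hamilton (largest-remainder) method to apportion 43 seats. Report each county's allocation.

Beta=5; Eta=6; Theta=5; Zeta=5; Epsilon=7; Gamma=15

Total 1434; standard divisor 1434/43 ≈ 33.349.
Standard quotas: Beta 5.278, Eta 5.368, Theta 5.248, Zeta 5.128, Epsilon 6.837, Gamma 15.143.
Lower quotas: Beta 5, Eta 5, Theta 5, Zeta 5, Epsilon 6, Gamma 15 (sum 41, leaving 2 seats).
Remainders in descending order: Epsilon 0.837, Eta 0.368, Beta 0.278, Theta 0.248, Gamma 0.143, Zeta 0.128.
The surplus seats go to Epsilon, Eta.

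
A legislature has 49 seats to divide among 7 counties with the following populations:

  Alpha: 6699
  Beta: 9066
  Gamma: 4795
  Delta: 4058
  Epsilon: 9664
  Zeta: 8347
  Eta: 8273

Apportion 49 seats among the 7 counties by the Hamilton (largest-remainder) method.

Alpha 6; Beta 9; Gamma 5; Delta 4; Epsilon 9; Zeta 8; Eta 8

The standard divisor is 50902/49 ≈ 1038.816.
Standard quotas: Alpha 6.4487, Beta 8.7272, Gamma 4.6158, Delta 3.9064, Epsilon 9.3029, Zeta 8.0351, Eta 7.9639.
Lower quotas: Alpha 6, Beta 8, Gamma 4, Delta 3, Epsilon 9, Zeta 8, Eta 7 (sum 45, leaving 4 seats).
Remainders in descending order: Eta 0.9639, Delta 0.9064, Beta 0.7272, Gamma 0.6158, Alpha 0.4487, Epsilon 0.3029, Zeta 0.0351.
The surplus seats go to Eta, Delta, Beta, Gamma.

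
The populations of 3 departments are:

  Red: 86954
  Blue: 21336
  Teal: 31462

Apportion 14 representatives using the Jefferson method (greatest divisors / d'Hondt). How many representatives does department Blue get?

Standard divisor 139752/14 ≈ 9982.286; standard quotas: Red 8.711, Blue 2.137, Teal 3.152.
Rounding down gives 8, 2, 3 = 13 seats, so the divisor must be adjusted.
With modified divisor 9200: modified quotas Red 9.452, Blue 2.319, Teal 3.420.
Rounding down: Red 9, Blue 2, Teal 3 (total 14).
Blue receives 2.

2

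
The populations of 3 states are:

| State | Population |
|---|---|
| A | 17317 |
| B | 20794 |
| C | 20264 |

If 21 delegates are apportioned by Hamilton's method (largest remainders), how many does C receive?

7

The standard divisor is 58375/21 ≈ 2779.762.
Standard quotas: A 6.2297, B 7.4805, C 7.2898.
Lower quotas: A 6, B 7, C 7 (sum 20, leaving 1 seat).
Remainders in descending order: B 0.4805, C 0.2898, A 0.2297.
Largest remainder: B receives the extra seat.
C receives 7.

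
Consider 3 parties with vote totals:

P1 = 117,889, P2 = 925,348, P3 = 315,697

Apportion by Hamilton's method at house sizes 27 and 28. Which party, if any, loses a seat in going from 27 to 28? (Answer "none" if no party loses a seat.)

At 27 seats: P1 2, P2 19, P3 6.
At 28 seats: P1 2, P2 19, P3 7.
No party's allocation decreased.

none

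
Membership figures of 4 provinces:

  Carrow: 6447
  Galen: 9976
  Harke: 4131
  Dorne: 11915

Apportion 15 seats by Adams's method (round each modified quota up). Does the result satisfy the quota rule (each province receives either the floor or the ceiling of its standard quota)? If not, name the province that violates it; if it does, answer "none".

Standard quotas: Carrow 2.978, Galen 4.609, Harke 1.908, Dorne 5.504.
Adams allocation: Carrow 3, Galen 5, Harke 2, Dorne 5.
Every allocation lies between the lower and upper quota.

none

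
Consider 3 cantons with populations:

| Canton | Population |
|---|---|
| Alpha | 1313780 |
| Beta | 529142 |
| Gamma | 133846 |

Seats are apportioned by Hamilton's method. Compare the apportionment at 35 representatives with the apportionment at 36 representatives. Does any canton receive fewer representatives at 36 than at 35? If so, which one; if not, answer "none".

At 35 seats: Alpha 23, Beta 9, Gamma 3.
At 36 seats: Alpha 24, Beta 10, Gamma 2.
Gamma drops from 3 to 2.

Gamma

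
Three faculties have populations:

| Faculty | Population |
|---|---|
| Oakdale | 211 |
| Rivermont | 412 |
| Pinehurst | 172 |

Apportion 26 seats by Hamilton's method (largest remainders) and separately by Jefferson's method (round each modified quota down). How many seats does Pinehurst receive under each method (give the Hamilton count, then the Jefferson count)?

Hamilton: Oakdale 7, Rivermont 13, Pinehurst 6.
Jefferson: Oakdale 7, Rivermont 14, Pinehurst 5.
Pinehurst gets 6 under Hamilton and 5 under Jefferson.

6 and 5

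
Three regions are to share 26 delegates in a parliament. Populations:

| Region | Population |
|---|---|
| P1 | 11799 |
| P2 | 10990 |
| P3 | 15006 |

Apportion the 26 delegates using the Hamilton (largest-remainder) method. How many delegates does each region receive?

P1: 8, P2: 8, P3: 10

Total 37795; standard divisor 37795/26 ≈ 1453.654.
Standard quotas: P1 8.1168, P2 7.5603, P3 10.3230.
Lower quotas: P1 8, P2 7, P3 10 (sum 25, leaving 1 seat).
Remainders in descending order: P2 0.5603, P3 0.3230, P1 0.1168.
The surplus seat goes to P2.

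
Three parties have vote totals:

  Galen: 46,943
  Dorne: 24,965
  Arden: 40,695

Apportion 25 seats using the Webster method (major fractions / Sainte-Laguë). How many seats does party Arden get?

9

Standard divisor 112603/25 ≈ 4504.12; standard quotas: Galen 10.422, Dorne 5.543, Arden 9.035.
Rounding to the nearest integer gives Galen 10, Dorne 6, Arden 9 — total 25, matching the house size, so no adjustment is needed.
Arden receives 9.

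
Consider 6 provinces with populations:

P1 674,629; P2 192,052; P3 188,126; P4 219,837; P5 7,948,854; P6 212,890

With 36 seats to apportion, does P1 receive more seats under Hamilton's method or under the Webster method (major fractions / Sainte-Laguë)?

Webster

Hamilton: P1 2, P2 1, P3 1, P4 1, P5 30, P6 1.
Webster: P1 3, P2 1, P3 1, P4 1, P5 29, P6 1.
P1 gets 2 under Hamilton and 3 under Webster.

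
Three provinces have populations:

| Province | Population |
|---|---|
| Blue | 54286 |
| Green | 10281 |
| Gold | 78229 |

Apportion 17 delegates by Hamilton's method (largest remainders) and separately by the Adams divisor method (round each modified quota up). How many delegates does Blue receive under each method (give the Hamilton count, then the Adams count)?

7 and 6

Hamilton: Blue 7, Green 1, Gold 9.
Adams: Blue 6, Green 2, Gold 9.
Blue gets 7 under Hamilton and 6 under Adams.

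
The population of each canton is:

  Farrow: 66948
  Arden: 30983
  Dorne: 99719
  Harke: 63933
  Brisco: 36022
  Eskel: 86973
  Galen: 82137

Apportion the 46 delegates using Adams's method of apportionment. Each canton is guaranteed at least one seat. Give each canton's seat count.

Standard divisor 466715/46 ≈ 10145.978; standard quotas: Farrow 6.598, Arden 3.054, Dorne 9.828, Harke 6.301, Brisco 3.550, Eskel 8.572, Galen 8.096.
Rounding up gives 7, 4, 10, 7, 4, 9, 9 = 50 seats, so the divisor must be adjusted.
With modified divisor 11000: modified quotas Farrow 6.086, Arden 2.817, Dorne 9.065, Harke 5.812, Brisco 3.275, Eskel 7.907, Galen 7.467.
Rounding up: Farrow 7, Arden 3, Dorne 10, Harke 6, Brisco 4, Eskel 8, Galen 8 (total 46).

Farrow: 7, Arden: 3, Dorne: 10, Harke: 6, Brisco: 4, Eskel: 8, Galen: 8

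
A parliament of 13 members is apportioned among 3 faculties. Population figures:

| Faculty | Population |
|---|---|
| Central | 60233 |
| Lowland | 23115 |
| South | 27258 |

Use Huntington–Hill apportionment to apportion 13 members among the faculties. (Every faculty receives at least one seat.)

Central=7; Lowland=3; South=3

With divisor 8672: modified quotas Central 6.946, Lowland 2.665, South 3.143.
Geometric-mean thresholds: Central √(6·7)=6.481, Lowland √(2·3)=2.449, South √(3·4)=3.464.
Each quota rounded against its threshold gives Central 7, Lowland 3, South 3 (total 13).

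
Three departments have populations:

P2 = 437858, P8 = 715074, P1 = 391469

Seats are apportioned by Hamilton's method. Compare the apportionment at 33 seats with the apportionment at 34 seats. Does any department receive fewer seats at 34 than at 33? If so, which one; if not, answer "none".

P1

At 33 seats: P2 9, P8 15, P1 9.
At 34 seats: P2 10, P8 16, P1 8.
P1 drops from 9 to 8.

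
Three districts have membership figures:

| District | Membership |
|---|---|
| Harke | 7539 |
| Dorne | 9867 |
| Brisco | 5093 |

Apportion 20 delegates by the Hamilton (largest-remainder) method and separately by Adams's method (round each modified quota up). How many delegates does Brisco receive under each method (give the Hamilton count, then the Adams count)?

Hamilton: Harke 7, Dorne 9, Brisco 4.
Adams: Harke 7, Dorne 8, Brisco 5.
Brisco gets 4 under Hamilton and 5 under Adams.

4 and 5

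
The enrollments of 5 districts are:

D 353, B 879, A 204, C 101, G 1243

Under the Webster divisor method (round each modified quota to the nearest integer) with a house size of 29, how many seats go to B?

9

Standard divisor 2780/29 ≈ 95.862; standard quotas: D 3.682, B 9.169, A 2.128, C 1.054, G 12.967.
Rounding to the nearest integer gives D 4, B 9, A 2, C 1, G 13 — total 29, matching the house size, so no adjustment is needed.
B receives 9.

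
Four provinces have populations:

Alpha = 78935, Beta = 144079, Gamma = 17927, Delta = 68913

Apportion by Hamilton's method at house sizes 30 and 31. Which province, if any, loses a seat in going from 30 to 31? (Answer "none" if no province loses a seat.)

none

At 30 seats: Alpha 7, Beta 14, Gamma 2, Delta 7.
At 31 seats: Alpha 8, Beta 14, Gamma 2, Delta 7.
No province's allocation decreased.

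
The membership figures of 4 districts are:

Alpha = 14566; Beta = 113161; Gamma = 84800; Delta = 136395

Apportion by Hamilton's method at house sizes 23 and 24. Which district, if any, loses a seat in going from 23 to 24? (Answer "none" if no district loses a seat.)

none

At 23 seats: Alpha 1, Beta 7, Gamma 6, Delta 9.
At 24 seats: Alpha 1, Beta 8, Gamma 6, Delta 9.
No district's allocation decreased.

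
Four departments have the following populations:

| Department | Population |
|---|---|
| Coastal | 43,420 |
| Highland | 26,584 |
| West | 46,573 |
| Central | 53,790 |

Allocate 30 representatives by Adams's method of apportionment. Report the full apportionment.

Coastal=8, Highland=5, West=8, Central=9

Standard divisor 170367/30 ≈ 5678.9; standard quotas: Coastal 7.646, Highland 4.681, West 8.201, Central 9.472.
Rounding up gives 8, 5, 9, 10 = 32 seats, so the divisor must be adjusted.
With modified divisor 6100: modified quotas Coastal 7.118, Highland 4.358, West 7.635, Central 8.818.
Rounding up: Coastal 8, Highland 5, West 8, Central 9 (total 30).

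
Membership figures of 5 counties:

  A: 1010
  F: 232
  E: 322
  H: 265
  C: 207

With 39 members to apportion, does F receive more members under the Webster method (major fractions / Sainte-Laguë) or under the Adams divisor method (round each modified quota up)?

Webster: A 20, F 4, E 6, H 5, C 4.
Adams: A 19, F 5, E 6, H 5, C 4.
F gets 4 under Webster and 5 under Adams.

Adams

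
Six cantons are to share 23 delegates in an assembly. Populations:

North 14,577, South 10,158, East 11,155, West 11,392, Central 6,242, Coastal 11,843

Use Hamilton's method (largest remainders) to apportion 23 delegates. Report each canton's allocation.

North 5; South 4; East 4; West 4; Central 2; Coastal 4

The standard divisor is 65367/23 ≈ 2842.043.
Standard quotas: North 5.1291, South 3.5742, East 3.9250, West 4.0084, Central 2.1963, Coastal 4.1671.
Lower quotas: North 5, South 3, East 3, West 4, Central 2, Coastal 4 (sum 21, leaving 2 seats).
Remainders in descending order: East 0.9250, South 0.5742, Central 0.1963, Coastal 0.1671, North 0.1291, West 0.0084.
Largest remainders: East, South receive the extra seats.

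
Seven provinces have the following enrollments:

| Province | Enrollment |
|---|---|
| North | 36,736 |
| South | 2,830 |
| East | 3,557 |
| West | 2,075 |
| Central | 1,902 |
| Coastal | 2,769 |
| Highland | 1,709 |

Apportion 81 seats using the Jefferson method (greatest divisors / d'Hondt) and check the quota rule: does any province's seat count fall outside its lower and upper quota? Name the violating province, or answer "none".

Standard quotas: North 57.692, South 4.444, East 5.586, West 3.259, Central 2.987, Coastal 4.349, Highland 2.684.
Jefferson allocation: North 60, South 4, East 5, West 3, Central 3, Coastal 4, Highland 2.
North has quota 57.692 (lower 57, upper 58) but receives 60 — outside the quota interval.

North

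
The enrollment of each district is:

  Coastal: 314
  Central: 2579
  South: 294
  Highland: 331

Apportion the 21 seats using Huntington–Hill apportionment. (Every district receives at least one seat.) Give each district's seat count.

With divisor 172: modified quotas Coastal 1.826, Central 14.994, South 1.709, Highland 1.924.
Geometric-mean thresholds: Coastal √(1·2)=1.414, Central √(14·15)=14.491, South √(1·2)=1.414, Highland √(1·2)=1.414.
Each quota rounded against its threshold gives Coastal 2, Central 15, South 2, Highland 2 (total 21).

Coastal=2, Central=15, South=2, Highland=2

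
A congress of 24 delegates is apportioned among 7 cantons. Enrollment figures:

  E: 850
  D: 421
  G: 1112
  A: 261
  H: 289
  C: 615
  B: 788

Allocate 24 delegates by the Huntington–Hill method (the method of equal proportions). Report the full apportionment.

E 5, D 2, G 6, A 2, H 2, C 3, B 4

With divisor 181: modified quotas E 4.696, D 2.326, G 6.144, A 1.442, H 1.597, C 3.398, B 4.354.
Geometric-mean thresholds: E √(4·5)=4.472, D √(2·3)=2.449, G √(6·7)=6.481, A √(1·2)=1.414, H √(1·2)=1.414, C √(3·4)=3.464, B √(4·5)=4.472.
Each quota rounded against its threshold gives E 5, D 2, G 6, A 2, H 2, C 3, B 4 (total 24).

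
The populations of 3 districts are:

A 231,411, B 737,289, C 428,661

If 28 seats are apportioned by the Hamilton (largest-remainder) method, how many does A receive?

The standard divisor is 1397361/28 ≈ 49905.75.
Standard quotas: A 4.6370, B 14.7736, C 8.5894.
Lower quotas: A 4, B 14, C 8 (sum 26, leaving 2 seats).
Remainders in descending order: B 0.7736, A 0.6370, C 0.5894.
Largest remainders: B, A receive the extra seats.
A receives 5.

5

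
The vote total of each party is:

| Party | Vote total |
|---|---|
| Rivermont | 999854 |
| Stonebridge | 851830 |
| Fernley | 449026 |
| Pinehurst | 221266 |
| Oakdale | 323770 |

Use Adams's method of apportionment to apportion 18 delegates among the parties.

Rivermont: 6; Stonebridge: 5; Fernley: 3; Pinehurst: 2; Oakdale: 2

Standard divisor 2845746/18 ≈ 158097; standard quotas: Rivermont 6.324, Stonebridge 5.388, Fernley 2.840, Pinehurst 1.400, Oakdale 2.048.
Rounding up gives 7, 6, 3, 2, 3 = 21 seats, so the divisor must be adjusted.
With modified divisor 185200: modified quotas Rivermont 5.399, Stonebridge 4.600, Fernley 2.425, Pinehurst 1.195, Oakdale 1.748.
Rounding up: Rivermont 6, Stonebridge 5, Fernley 3, Pinehurst 2, Oakdale 2 (total 18).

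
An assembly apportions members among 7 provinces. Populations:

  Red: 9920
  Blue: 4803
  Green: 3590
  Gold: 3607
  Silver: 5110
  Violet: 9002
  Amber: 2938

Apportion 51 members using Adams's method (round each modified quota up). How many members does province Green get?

5

Standard divisor 38970/51 ≈ 764.118; standard quotas: Red 12.982, Blue 6.286, Green 4.698, Gold 4.720, Silver 6.687, Violet 11.781, Amber 3.845.
Rounding up gives 13, 7, 5, 5, 7, 12, 4 = 53 seats, so the divisor must be adjusted.
With modified divisor 820: modified quotas Red 12.098, Blue 5.857, Green 4.378, Gold 4.399, Silver 6.232, Violet 10.978, Amber 3.583.
Rounding up: Red 13, Blue 6, Green 5, Gold 5, Silver 7, Violet 11, Amber 4 (total 51).
Green receives 5.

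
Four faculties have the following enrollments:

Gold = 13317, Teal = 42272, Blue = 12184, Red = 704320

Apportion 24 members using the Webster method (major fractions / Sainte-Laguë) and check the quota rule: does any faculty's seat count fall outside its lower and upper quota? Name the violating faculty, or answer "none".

Standard quotas: Gold 0.414, Teal 1.314, Blue 0.379, Red 21.893.
Webster allocation: Gold 0, Teal 1, Blue 0, Red 23.
Red has quota 21.893 (lower 21, upper 22) but receives 23 — outside the quota interval.

Red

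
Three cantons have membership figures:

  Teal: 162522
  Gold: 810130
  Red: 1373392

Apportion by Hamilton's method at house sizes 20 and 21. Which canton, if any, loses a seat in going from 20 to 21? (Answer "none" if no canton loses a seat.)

At 20 seats: Teal 1, Gold 7, Red 12.
At 21 seats: Teal 2, Gold 7, Red 12.
No canton's allocation decreased.

none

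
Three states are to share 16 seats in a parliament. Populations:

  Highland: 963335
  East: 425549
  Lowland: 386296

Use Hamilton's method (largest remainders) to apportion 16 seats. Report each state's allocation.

Highland=9, East=4, Lowland=3

Standard divisor: 1775180 ÷ 16 ≈ 110948.75.
Standard quotas: Highland 8.6827, East 3.8355, Lowland 3.4818.
Lower quotas: Highland 8, East 3, Lowland 3 (sum 14, leaving 2 seats).
Remainders in descending order: East 0.8355, Highland 0.6827, Lowland 0.4818.
Largest remainders: East, Highland receive the extra seats.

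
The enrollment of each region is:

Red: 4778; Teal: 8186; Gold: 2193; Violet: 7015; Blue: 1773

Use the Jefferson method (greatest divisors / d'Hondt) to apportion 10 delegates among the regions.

Red: 2, Teal: 4, Gold: 1, Violet: 3, Blue: 0

Standard divisor 23945/10 ≈ 2394.5; standard quotas: Red 1.995, Teal 3.419, Gold 0.916, Violet 2.930, Blue 0.740.
Rounding down gives 1, 3, 0, 2, 0 = 6 seats, so the divisor must be adjusted.
With modified divisor 1900: modified quotas Red 2.515, Teal 4.308, Gold 1.154, Violet 3.692, Blue 0.933.
Rounding down: Red 2, Teal 4, Gold 1, Violet 3, Blue 0 (total 10).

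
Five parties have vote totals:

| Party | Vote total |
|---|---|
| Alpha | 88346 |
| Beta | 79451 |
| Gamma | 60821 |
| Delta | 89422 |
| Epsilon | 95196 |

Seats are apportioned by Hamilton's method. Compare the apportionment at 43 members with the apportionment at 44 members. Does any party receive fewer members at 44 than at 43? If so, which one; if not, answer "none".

none

At 43 seats: Alpha 9, Beta 8, Gamma 7, Delta 9, Epsilon 10.
At 44 seats: Alpha 9, Beta 8, Gamma 7, Delta 10, Epsilon 10.
No party's allocation decreased.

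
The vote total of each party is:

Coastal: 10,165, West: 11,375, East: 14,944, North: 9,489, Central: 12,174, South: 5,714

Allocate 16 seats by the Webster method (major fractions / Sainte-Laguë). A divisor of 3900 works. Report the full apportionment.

With modified divisor 3900: modified quotas Coastal 2.606, West 2.917, East 3.832, North 2.433, Central 3.122, South 1.465.
Rounding to the nearest integer: Coastal 3, West 3, East 4, North 2, Central 3, South 1 (total 16).

Coastal 3, West 3, East 4, North 2, Central 3, South 1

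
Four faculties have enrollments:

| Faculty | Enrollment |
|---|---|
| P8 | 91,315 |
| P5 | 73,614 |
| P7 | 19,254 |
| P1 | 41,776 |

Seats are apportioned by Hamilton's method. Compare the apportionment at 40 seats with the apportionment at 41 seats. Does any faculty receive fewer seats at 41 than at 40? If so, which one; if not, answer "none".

P7

At 40 seats: P8 16, P5 13, P7 4, P1 7.
At 41 seats: P8 17, P5 13, P7 3, P1 8.
P7 drops from 4 to 3.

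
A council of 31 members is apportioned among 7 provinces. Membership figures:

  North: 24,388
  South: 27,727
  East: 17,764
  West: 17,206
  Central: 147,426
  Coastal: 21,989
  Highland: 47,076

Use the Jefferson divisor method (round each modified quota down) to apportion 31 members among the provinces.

North: 2, South: 3, East: 2, West: 1, Central: 16, Coastal: 2, Highland: 5

Standard divisor 303576/31 ≈ 9792.774; standard quotas: North 2.490, South 2.831, East 1.814, West 1.757, Central 15.055, Coastal 2.245, Highland 4.807.
Rounding down gives 2, 2, 1, 1, 15, 2, 4 = 27 seats, so the divisor must be adjusted.
With modified divisor 8780: modified quotas North 2.778, South 3.158, East 2.023, West 1.960, Central 16.791, Coastal 2.504, Highland 5.362.
Rounding down: North 2, South 3, East 2, West 1, Central 16, Coastal 2, Highland 5 (total 31).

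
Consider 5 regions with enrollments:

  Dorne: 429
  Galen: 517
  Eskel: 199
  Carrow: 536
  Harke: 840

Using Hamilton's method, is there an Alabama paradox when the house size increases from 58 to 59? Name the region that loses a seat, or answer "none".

At 58 seats: Dorne 10, Galen 12, Eskel 5, Carrow 12, Harke 19.
At 59 seats: Dorne 10, Galen 12, Eskel 5, Carrow 12, Harke 20.
No region's allocation decreased.

none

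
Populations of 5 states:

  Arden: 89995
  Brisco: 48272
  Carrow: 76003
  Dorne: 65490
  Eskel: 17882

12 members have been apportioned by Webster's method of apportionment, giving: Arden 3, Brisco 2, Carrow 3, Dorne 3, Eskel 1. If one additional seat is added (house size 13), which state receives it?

Arden

Priority for the next seat is population ÷ (current seats + 0.5).
Priorities: Arden 25712.857, Brisco 19308.800, Carrow 21715.143, Dorne 18711.429, Eskel 11921.333.
Highest priority: Arden.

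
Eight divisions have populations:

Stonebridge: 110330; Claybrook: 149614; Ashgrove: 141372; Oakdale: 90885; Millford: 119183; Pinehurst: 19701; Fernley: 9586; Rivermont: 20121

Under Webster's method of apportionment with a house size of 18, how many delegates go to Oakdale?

2

Standard divisor 660792/18 ≈ 36710.667; standard quotas: Stonebridge 3.005, Claybrook 4.075, Ashgrove 3.851, Oakdale 2.476, Millford 3.247, Pinehurst 0.537, Fernley 0.261, Rivermont 0.548.
Rounding to the nearest integer gives Stonebridge 3, Claybrook 4, Ashgrove 4, Oakdale 2, Millford 3, Pinehurst 1, Fernley 0, Rivermont 1 — total 18, matching the house size, so no adjustment is needed.
Oakdale receives 2.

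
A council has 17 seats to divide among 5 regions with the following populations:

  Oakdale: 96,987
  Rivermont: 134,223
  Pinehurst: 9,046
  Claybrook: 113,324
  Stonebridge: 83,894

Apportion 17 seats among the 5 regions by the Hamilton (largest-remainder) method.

Total 437474; standard divisor 437474/17 ≈ 25733.765.
Standard quotas: Oakdale 3.7689, Rivermont 5.2158, Pinehurst 0.3515, Claybrook 4.4037, Stonebridge 3.2601.
Lower quotas: Oakdale 3, Rivermont 5, Pinehurst 0, Claybrook 4, Stonebridge 3 (sum 15, leaving 2 seats).
Remainders in descending order: Oakdale 0.7689, Claybrook 0.4037, Pinehurst 0.3515, Stonebridge 0.2601, Rivermont 0.2158.
The surplus seats go to Oakdale, Claybrook.

Oakdale 4, Rivermont 5, Pinehurst 0, Claybrook 5, Stonebridge 3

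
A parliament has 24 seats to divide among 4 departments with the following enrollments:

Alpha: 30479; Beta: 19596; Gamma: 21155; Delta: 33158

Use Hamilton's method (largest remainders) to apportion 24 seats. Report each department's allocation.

Alpha: 7; Beta: 4; Gamma: 5; Delta: 8

Standard divisor: 104388 ÷ 24 ≈ 4349.5.
Standard quotas: Alpha 7.0075, Beta 4.5053, Gamma 4.8638, Delta 7.6234.
Lower quotas: Alpha 7, Beta 4, Gamma 4, Delta 7 (sum 22, leaving 2 seats).
Remainders in descending order: Gamma 0.8638, Delta 0.6234, Beta 0.5053, Alpha 0.0075.
Largest remainders: Gamma, Delta receive the extra seats.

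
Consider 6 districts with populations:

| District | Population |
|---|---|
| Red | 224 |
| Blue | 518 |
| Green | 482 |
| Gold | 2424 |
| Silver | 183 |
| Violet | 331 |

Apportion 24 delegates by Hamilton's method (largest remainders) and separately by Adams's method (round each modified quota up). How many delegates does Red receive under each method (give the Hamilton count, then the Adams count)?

1 and 2

Hamilton: Red 1, Blue 3, Green 3, Gold 14, Silver 1, Violet 2.
Adams: Red 2, Blue 3, Green 3, Gold 13, Silver 1, Violet 2.
Red gets 1 under Hamilton and 2 under Adams.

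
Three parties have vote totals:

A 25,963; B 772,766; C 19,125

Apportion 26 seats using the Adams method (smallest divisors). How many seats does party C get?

Standard divisor 817854/26 ≈ 31455.923; standard quotas: A 0.825, B 24.567, C 0.608.
Rounding up gives 1, 25, 1 = 27 seats, so the divisor must be adjusted.
With modified divisor 32900: modified quotas A 0.789, B 23.488, C 0.581.
Rounding up: A 1, B 24, C 1 (total 26).
C receives 1.

1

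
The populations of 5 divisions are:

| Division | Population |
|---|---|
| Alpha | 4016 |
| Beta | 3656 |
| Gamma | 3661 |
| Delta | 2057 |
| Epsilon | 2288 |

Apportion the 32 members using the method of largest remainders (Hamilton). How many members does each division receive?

Standard divisor: 15678 ÷ 32 ≈ 489.938.
Standard quotas: Alpha 8.197, Beta 7.462, Gamma 7.472, Delta 4.198, Epsilon 4.670.
Lower quotas: Alpha 8, Beta 7, Gamma 7, Delta 4, Epsilon 4 (sum 30, leaving 2 seats).
Remainders in descending order: Epsilon 0.670, Gamma 0.472, Beta 0.462, Delta 0.198, Alpha 0.197.
Largest remainders: Epsilon, Gamma receive the extra seats.

Alpha: 8, Beta: 7, Gamma: 8, Delta: 4, Epsilon: 5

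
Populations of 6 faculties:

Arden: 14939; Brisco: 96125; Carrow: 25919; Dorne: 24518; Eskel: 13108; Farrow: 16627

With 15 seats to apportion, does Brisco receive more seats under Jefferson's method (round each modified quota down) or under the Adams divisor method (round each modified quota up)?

Jefferson

Jefferson: Arden 1, Brisco 8, Carrow 2, Dorne 2, Eskel 1, Farrow 1.
Adams: Arden 1, Brisco 7, Carrow 2, Dorne 2, Eskel 1, Farrow 2.
Brisco gets 8 under Jefferson and 7 under Adams.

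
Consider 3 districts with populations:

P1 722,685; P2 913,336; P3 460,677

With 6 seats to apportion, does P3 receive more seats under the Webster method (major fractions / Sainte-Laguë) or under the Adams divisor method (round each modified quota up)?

Webster: P1 2, P2 3, P3 1.
Adams: P1 2, P2 2, P3 2.
P3 gets 1 under Webster and 2 under Adams.

Adams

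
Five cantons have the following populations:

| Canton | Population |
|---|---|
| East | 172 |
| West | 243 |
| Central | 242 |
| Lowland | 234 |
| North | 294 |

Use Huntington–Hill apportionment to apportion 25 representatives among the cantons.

East=4; West=5; Central=5; Lowland=5; North=6

With divisor 48: modified quotas East 3.583, West 5.062, Central 5.042, Lowland 4.875, North 6.125.
Geometric-mean thresholds: East √(3·4)=3.464, West √(5·6)=5.477, Central √(5·6)=5.477, Lowland √(4·5)=4.472, North √(6·7)=6.481.
Each quota rounded against its threshold gives East 4, West 5, Central 5, Lowland 5, North 6 (total 25).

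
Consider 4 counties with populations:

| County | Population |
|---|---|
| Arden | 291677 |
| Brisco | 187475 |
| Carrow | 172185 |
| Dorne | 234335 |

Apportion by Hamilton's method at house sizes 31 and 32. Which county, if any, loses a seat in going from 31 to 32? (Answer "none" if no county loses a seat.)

none

At 31 seats: Arden 10, Brisco 7, Carrow 6, Dorne 8.
At 32 seats: Arden 11, Brisco 7, Carrow 6, Dorne 8.
No county's allocation decreased.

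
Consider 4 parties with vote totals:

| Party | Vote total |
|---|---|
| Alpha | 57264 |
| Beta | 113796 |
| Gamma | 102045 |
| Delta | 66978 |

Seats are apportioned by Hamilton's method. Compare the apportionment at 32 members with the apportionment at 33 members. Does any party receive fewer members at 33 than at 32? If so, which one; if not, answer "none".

none

At 32 seats: Alpha 5, Beta 11, Gamma 10, Delta 6.
At 33 seats: Alpha 6, Beta 11, Gamma 10, Delta 6.
No party's allocation decreased.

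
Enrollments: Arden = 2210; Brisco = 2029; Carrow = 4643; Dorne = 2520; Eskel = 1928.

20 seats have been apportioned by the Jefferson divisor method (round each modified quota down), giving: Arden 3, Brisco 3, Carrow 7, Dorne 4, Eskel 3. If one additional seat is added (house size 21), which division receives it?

Priority for the next seat is population ÷ (current seats + 1).
Priorities: Arden 552.500, Brisco 507.250, Carrow 580.375, Dorne 504.000, Eskel 482.000.
Highest priority: Carrow.

Carrow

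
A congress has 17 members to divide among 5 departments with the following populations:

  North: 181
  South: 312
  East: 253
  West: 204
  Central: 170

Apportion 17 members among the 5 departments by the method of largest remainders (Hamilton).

The standard divisor is 1120/17 ≈ 65.882.
Standard quotas: North 2.747, South 4.736, East 3.840, West 3.096, Central 2.580.
Lower quotas: North 2, South 4, East 3, West 3, Central 2 (sum 14, leaving 3 seats).
Remainders in descending order: East 0.840, North 0.747, South 0.736, Central 0.580, West 0.096.
Largest remainders: East, North, South receive the extra seats.

North 3, South 5, East 4, West 3, Central 2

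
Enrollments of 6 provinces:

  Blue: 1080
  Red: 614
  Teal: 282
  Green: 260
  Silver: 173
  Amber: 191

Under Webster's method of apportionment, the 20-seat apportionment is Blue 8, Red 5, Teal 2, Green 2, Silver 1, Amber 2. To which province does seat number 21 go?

Priority for the next seat is population ÷ (current seats + 0.5).
Priorities: Blue 127.059, Red 111.636, Teal 112.800, Green 104.000, Silver 115.333, Amber 76.400.
Highest priority: Blue.

Blue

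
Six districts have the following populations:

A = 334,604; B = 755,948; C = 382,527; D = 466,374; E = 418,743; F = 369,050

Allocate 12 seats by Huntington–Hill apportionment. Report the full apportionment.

With divisor 248779: modified quotas A 1.345, B 3.039, C 1.538, D 1.875, E 1.683, F 1.483.
Geometric-mean thresholds: A √(1·2)=1.414, B √(3·4)=3.464, C √(1·2)=1.414, D √(1·2)=1.414, E √(1·2)=1.414, F √(1·2)=1.414.
Each quota rounded against its threshold gives A 1, B 3, C 2, D 2, E 2, F 2 (total 12).

A=1, B=3, C=2, D=2, E=2, F=2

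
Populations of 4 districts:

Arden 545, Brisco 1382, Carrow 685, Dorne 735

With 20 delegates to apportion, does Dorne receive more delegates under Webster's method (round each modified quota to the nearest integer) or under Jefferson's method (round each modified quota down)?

Webster

Webster: Arden 3, Brisco 8, Carrow 4, Dorne 5.
Jefferson: Arden 3, Brisco 9, Carrow 4, Dorne 4.
Dorne gets 5 under Webster and 4 under Jefferson.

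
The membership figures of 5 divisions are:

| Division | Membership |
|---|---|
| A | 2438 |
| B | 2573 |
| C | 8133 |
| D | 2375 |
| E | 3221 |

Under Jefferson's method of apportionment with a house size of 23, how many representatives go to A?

Standard divisor 18740/23 ≈ 814.783; standard quotas: A 2.992, B 3.158, C 9.982, D 2.915, E 3.953.
Rounding down gives 2, 3, 9, 2, 3 = 19 seats, so the divisor must be adjusted.
With modified divisor 770: modified quotas A 3.166, B 3.342, C 10.562, D 3.084, E 4.183.
Rounding down: A 3, B 3, C 10, D 3, E 4 (total 23).
A receives 3.

3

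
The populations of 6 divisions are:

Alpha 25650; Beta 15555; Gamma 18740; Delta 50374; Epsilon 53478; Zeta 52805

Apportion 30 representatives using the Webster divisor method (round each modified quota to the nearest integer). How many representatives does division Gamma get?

3

Standard divisor 216602/30 ≈ 7220.067; standard quotas: Alpha 3.553, Beta 2.154, Gamma 2.596, Delta 6.977, Epsilon 7.407, Zeta 7.314.
Rounding to the nearest integer gives Alpha 4, Beta 2, Gamma 3, Delta 7, Epsilon 7, Zeta 7 — total 30, matching the house size, so no adjustment is needed.
Gamma receives 3.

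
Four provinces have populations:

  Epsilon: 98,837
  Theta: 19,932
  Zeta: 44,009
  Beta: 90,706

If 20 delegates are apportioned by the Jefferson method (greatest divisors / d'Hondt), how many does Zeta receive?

Standard divisor 253484/20 ≈ 12674.2; standard quotas: Epsilon 7.798, Theta 1.573, Zeta 3.472, Beta 7.157.
Rounding down gives 7, 1, 3, 7 = 18 seats, so the divisor must be adjusted.
With modified divisor 11200: modified quotas Epsilon 8.825, Theta 1.780, Zeta 3.929, Beta 8.099.
Rounding down: Epsilon 8, Theta 1, Zeta 3, Beta 8 (total 20).
Zeta receives 3.

3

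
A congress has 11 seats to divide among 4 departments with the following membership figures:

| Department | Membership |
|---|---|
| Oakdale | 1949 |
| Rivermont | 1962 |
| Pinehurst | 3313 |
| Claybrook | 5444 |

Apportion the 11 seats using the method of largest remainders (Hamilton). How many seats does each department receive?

Total 12668; standard divisor 12668/11 ≈ 1151.636.
Standard quotas: Oakdale 1.6924, Rivermont 1.7037, Pinehurst 2.8768, Claybrook 4.7272.
Lower quotas: Oakdale 1, Rivermont 1, Pinehurst 2, Claybrook 4 (sum 8, leaving 3 seats).
Remainders in descending order: Pinehurst 0.8768, Claybrook 0.7272, Rivermont 0.7037, Oakdale 0.6924.
Largest remainders: Pinehurst, Claybrook, Rivermont receive the extra seats.

Oakdale=1; Rivermont=2; Pinehurst=3; Claybrook=5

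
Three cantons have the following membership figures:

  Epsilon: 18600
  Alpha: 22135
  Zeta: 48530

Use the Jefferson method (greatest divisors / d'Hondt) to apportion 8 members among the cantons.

Epsilon: 1, Alpha: 2, Zeta: 5

Standard divisor 89265/8 ≈ 11158.125; standard quotas: Epsilon 1.667, Alpha 1.984, Zeta 4.349.
Rounding down gives 1, 1, 4 = 6 seats, so the divisor must be adjusted.
With modified divisor 9500: modified quotas Epsilon 1.958, Alpha 2.330, Zeta 5.108.
Rounding down: Epsilon 1, Alpha 2, Zeta 5 (total 8).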